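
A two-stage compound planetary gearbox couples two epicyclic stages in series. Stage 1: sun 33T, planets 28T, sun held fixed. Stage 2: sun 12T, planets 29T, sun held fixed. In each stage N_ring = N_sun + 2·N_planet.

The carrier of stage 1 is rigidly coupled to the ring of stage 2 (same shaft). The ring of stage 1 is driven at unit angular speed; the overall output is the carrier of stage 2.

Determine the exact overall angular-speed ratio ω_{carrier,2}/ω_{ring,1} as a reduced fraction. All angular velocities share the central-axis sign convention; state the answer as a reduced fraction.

3115/5002

Stage 1: N_ring = 33 + 2·28 = 89
Stage 1: 33(ω_s−ω_c) = −89(ω_r−ω_c),  ω_s=0, ω_r=1
Stage 1: 33(0−ω_c) = −89(1−ω_c)  ⇒  122ω_c = 89  ⇒  ω_c = 89/122
  ⇒ ω_c¹/ω_r¹ = 89/122
Stage 2: N_ring = 12 + 2·29 = 70
Stage 2: 12(ω_s−ω_c) = −70(ω_r−ω_c),  ω_s=0, ω_r=1
Stage 2: 12(0−ω_c) = −70(1−ω_c)  ⇒  82ω_c = 70  ⇒  ω_c = 35/41
  ⇒ ω_c²/ω_r² = 35/41
Coupling ω_r² = ω_c¹ ⇒ overall = 89/122 × 35/41 = 3115/5002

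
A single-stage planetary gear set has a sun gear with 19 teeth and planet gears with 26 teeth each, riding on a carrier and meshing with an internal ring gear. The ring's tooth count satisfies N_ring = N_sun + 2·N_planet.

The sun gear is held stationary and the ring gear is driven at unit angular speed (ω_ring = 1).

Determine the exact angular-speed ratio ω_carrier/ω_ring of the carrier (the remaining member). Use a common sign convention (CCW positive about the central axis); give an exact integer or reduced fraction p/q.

N_ring = 19 + 2·26 = 71
19(ω_s−ω_c) = −71(ω_r−ω_c),  ω_s=0, ω_r=1
19(0−ω_c) = −71(1−ω_c)  ⇒  90ω_c = 71  ⇒  ω_c = 71/90
ω_c/ω_r = 71/90

71/90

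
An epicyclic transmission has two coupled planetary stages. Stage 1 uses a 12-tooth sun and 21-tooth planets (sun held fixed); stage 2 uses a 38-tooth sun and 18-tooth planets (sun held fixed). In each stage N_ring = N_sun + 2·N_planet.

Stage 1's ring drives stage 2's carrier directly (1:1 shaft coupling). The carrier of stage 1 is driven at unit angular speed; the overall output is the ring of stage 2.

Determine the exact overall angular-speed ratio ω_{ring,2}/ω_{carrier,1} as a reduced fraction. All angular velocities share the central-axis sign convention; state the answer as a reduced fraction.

Stage 1: N_ring = 12 + 2·21 = 54
Stage 1: 12(ω_s−ω_c) = −54(ω_r−ω_c),  ω_s=0, ω_c=1
Stage 1: ω_r = 1 − (12/54)(0−1) = 11/9
  ⇒ ω_r¹/ω_c¹ = 11/9
Stage 2: N_ring = 38 + 2·18 = 74
Stage 2: 38(ω_s−ω_c) = −74(ω_r−ω_c),  ω_s=0, ω_c=1
Stage 2: ω_r = 1 − (38/74)(0−1) = 56/37
  ⇒ ω_r²/ω_c² = 56/37
Coupling ω_c² = ω_r¹ ⇒ overall = 11/9 × 56/37 = 616/333

616/333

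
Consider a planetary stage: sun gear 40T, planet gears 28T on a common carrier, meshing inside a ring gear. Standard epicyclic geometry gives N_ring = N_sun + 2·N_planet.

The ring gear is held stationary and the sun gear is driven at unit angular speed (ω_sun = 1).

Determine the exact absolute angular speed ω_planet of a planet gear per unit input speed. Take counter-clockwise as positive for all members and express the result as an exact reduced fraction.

N_ring = 40 + 2·28 = 96
40(ω_s−ω_c) = −96(ω_r−ω_c),  ω_r=0, ω_s=1
40(1−ω_c) = −96(0−ω_c)  ⇒  136ω_c = 40  ⇒  ω_c = 5/17
sun–planet: 40·(1−5/17) = −28·(ω_p−ω_c)  ⇒  ω_p−ω_c = −(40/28)·(12/17) = -120/119
ω_p = 5/17 − 120/119 = -5/7

-5/7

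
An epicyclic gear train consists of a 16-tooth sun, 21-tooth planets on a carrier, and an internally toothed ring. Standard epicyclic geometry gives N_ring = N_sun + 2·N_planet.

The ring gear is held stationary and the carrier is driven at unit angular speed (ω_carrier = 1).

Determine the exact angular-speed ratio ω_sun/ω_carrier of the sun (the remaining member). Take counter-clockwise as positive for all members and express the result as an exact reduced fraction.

37/8

N_ring = 16 + 2·21 = 58
16(ω_s−ω_c) = −58(ω_r−ω_c),  ω_r=0, ω_c=1
ω_s = 1 − (58/16)(0−1) = 37/8
ω_s/ω_c = 37/8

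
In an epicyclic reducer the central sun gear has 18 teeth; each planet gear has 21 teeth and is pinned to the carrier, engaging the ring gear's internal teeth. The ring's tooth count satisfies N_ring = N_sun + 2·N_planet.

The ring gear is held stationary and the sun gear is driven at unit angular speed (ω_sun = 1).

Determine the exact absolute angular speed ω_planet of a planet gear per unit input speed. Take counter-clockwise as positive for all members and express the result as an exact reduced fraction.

-3/7

N_ring = 18 + 2·21 = 60
18(ω_s−ω_c) = −60(ω_r−ω_c),  ω_r=0, ω_s=1
18(1−ω_c) = −60(0−ω_c)  ⇒  78ω_c = 18  ⇒  ω_c = 3/13
sun–planet: 18·(1−3/13) = −21·(ω_p−ω_c)  ⇒  ω_p−ω_c = −(18/21)·(10/13) = -60/91
ω_p = 3/13 − 60/91 = -3/7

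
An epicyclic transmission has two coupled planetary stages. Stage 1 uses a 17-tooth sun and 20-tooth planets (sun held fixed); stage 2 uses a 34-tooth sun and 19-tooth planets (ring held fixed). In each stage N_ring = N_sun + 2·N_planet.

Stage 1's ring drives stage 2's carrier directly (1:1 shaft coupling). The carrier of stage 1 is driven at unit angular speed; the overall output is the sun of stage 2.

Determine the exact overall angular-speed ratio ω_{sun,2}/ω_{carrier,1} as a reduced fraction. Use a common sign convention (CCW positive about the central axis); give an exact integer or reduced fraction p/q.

Stage 1: N_ring = 17 + 2·20 = 57
Stage 1: 17(ω_s−ω_c) = −57(ω_r−ω_c),  ω_s=0, ω_c=1
Stage 1: ω_r = 1 − (17/57)(0−1) = 74/57
  ⇒ ω_r¹/ω_c¹ = 74/57
Stage 2: N_ring = 34 + 2·19 = 72
Stage 2: 34(ω_s−ω_c) = −72(ω_r−ω_c),  ω_r=0, ω_c=1
Stage 2: ω_s = 1 − (72/34)(0−1) = 53/17
  ⇒ ω_s²/ω_c² = 53/17
Coupling ω_c² = ω_r¹ ⇒ overall = 74/57 × 53/17 = 3922/969

3922/969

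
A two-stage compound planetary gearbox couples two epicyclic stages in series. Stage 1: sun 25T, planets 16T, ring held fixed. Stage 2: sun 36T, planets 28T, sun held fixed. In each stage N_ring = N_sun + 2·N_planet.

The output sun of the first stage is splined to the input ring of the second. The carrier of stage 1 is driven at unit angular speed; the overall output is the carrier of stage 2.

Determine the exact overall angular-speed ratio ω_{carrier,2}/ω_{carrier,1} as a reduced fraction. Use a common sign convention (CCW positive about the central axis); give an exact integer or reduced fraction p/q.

943/400

Stage 1: N_ring = 25 + 2·16 = 57
Stage 1: 25(ω_s−ω_c) = −57(ω_r−ω_c),  ω_r=0, ω_c=1
Stage 1: ω_s = 1 − (57/25)(0−1) = 82/25
  ⇒ ω_s¹/ω_c¹ = 82/25
Stage 2: N_ring = 36 + 2·28 = 92
Stage 2: 36(ω_s−ω_c) = −92(ω_r−ω_c),  ω_s=0, ω_r=1
Stage 2: 36(0−ω_c) = −92(1−ω_c)  ⇒  128ω_c = 92  ⇒  ω_c = 23/32
  ⇒ ω_c²/ω_r² = 23/32
Coupling ω_r² = ω_s¹ ⇒ overall = 82/25 × 23/32 = 943/400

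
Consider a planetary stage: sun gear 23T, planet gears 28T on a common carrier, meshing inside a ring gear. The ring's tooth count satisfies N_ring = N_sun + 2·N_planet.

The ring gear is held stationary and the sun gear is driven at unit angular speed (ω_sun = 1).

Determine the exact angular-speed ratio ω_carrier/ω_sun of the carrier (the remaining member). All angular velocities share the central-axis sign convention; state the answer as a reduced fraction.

23/102

N_ring = 23 + 2·28 = 79
23(ω_s−ω_c) = −79(ω_r−ω_c),  ω_r=0, ω_s=1
23(1−ω_c) = −79(0−ω_c)  ⇒  102ω_c = 23  ⇒  ω_c = 23/102
ω_c/ω_s = 23/102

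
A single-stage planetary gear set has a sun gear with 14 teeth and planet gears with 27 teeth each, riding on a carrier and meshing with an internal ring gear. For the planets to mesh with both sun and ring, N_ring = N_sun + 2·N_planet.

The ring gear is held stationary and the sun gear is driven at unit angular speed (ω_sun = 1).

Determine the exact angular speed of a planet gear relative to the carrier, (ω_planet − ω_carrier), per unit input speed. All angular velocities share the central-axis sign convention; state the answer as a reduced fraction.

-476/1107

N_ring = 14 + 2·27 = 68
14(ω_s−ω_c) = −68(ω_r−ω_c),  ω_r=0, ω_s=1
14(1−ω_c) = −68(0−ω_c)  ⇒  82ω_c = 14  ⇒  ω_c = 7/41
sun–planet: 14·(1−7/41) = −27·(ω_p−ω_c)  ⇒  ω_p−ω_c = −(14/27)·(34/41) = -476/1107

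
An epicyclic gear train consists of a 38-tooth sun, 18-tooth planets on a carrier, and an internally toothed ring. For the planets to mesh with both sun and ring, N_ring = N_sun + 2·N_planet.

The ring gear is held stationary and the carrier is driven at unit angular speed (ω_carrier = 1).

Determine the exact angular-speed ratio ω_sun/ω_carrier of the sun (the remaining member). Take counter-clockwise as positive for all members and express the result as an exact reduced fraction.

56/19

N_ring = 38 + 2·18 = 74
38(ω_s−ω_c) = −74(ω_r−ω_c),  ω_r=0, ω_c=1
ω_s = 1 − (74/38)(0−1) = 56/19
ω_s/ω_c = 56/19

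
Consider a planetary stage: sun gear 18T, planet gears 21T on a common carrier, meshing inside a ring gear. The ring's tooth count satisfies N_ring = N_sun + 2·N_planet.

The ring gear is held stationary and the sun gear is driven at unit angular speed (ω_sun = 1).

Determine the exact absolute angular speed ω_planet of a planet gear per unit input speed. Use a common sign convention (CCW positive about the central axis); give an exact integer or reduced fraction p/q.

-3/7

N_ring = 18 + 2·21 = 60
18(ω_s−ω_c) = −60(ω_r−ω_c),  ω_r=0, ω_s=1
18(1−ω_c) = −60(0−ω_c)  ⇒  78ω_c = 18  ⇒  ω_c = 3/13
sun–planet: 18·(1−3/13) = −21·(ω_p−ω_c)  ⇒  ω_p−ω_c = −(18/21)·(10/13) = -60/91
ω_p = 3/13 − 60/91 = -3/7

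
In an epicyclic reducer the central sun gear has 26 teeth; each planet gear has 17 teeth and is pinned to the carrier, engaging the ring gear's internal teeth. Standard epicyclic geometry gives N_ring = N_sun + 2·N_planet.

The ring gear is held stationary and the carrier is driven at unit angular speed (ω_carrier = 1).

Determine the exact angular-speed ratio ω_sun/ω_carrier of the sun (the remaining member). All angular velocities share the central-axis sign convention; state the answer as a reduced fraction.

N_ring = 26 + 2·17 = 60
26(ω_s−ω_c) = −60(ω_r−ω_c),  ω_r=0, ω_c=1
ω_s = 1 − (60/26)(0−1) = 43/13
ω_s/ω_c = 43/13

43/13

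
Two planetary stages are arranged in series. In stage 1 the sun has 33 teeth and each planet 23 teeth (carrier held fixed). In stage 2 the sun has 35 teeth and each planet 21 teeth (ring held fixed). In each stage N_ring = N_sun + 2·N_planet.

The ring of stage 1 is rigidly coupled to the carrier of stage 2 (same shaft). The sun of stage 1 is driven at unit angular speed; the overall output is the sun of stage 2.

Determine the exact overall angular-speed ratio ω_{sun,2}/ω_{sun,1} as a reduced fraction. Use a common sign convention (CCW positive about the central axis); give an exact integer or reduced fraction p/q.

Stage 1: N_ring = 33 + 2·23 = 79
Stage 1: 33(ω_s−ω_c) = −79(ω_r−ω_c),  ω_c=0, ω_s=1
Stage 1: ω_r = 0 − (33/79)(1−0) = -33/79
  ⇒ ω_r¹/ω_s¹ = -33/79
Stage 2: N_ring = 35 + 2·21 = 77
Stage 2: 35(ω_s−ω_c) = −77(ω_r−ω_c),  ω_r=0, ω_c=1
Stage 2: ω_s = 1 − (77/35)(0−1) = 16/5
  ⇒ ω_s²/ω_c² = 16/5
Coupling ω_c² = ω_r¹ ⇒ overall = -33/79 × 16/5 = -528/395

-528/395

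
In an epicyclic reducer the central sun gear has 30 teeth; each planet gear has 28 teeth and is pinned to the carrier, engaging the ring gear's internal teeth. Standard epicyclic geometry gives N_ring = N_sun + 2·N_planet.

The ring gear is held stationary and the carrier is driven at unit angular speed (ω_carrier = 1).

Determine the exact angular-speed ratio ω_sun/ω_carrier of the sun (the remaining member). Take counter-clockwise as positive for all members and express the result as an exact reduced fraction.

N_ring = 30 + 2·28 = 86
30(ω_s−ω_c) = −86(ω_r−ω_c),  ω_r=0, ω_c=1
ω_s = 1 − (86/30)(0−1) = 58/15
ω_s/ω_c = 58/15

58/15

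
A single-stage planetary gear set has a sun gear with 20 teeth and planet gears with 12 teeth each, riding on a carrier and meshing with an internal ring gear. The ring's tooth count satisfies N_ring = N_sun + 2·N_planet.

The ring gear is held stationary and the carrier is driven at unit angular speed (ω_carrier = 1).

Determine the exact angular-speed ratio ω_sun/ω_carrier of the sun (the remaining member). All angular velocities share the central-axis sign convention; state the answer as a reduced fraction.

16/5

N_ring = 20 + 2·12 = 44
20(ω_s−ω_c) = −44(ω_r−ω_c),  ω_r=0, ω_c=1
ω_s = 1 − (44/20)(0−1) = 16/5
ω_s/ω_c = 16/5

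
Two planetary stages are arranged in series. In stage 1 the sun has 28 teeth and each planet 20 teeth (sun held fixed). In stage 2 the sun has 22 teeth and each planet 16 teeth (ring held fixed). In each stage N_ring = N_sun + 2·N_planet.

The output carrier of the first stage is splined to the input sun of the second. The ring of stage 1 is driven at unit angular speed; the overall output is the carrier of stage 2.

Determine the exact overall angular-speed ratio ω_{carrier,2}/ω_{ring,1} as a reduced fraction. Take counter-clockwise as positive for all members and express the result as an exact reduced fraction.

187/912

Stage 1: N_ring = 28 + 2·20 = 68
Stage 1: 28(ω_s−ω_c) = −68(ω_r−ω_c),  ω_s=0, ω_r=1
Stage 1: 28(0−ω_c) = −68(1−ω_c)  ⇒  96ω_c = 68  ⇒  ω_c = 17/24
  ⇒ ω_c¹/ω_r¹ = 17/24
Stage 2: N_ring = 22 + 2·16 = 54
Stage 2: 22(ω_s−ω_c) = −54(ω_r−ω_c),  ω_r=0, ω_s=1
Stage 2: 22(1−ω_c) = −54(0−ω_c)  ⇒  76ω_c = 22  ⇒  ω_c = 11/38
  ⇒ ω_c²/ω_s² = 11/38
Coupling ω_s² = ω_c¹ ⇒ overall = 17/24 × 11/38 = 187/912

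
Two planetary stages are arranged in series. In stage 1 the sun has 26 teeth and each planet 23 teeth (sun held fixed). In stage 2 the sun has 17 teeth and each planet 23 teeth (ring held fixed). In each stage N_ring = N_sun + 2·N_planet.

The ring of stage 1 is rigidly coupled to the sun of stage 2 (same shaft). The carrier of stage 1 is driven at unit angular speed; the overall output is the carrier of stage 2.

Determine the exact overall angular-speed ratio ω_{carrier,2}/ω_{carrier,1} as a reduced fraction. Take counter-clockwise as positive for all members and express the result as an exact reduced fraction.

Stage 1: N_ring = 26 + 2·23 = 72
Stage 1: 26(ω_s−ω_c) = −72(ω_r−ω_c),  ω_s=0, ω_c=1
Stage 1: ω_r = 1 − (26/72)(0−1) = 49/36
  ⇒ ω_r¹/ω_c¹ = 49/36
Stage 2: N_ring = 17 + 2·23 = 63
Stage 2: 17(ω_s−ω_c) = −63(ω_r−ω_c),  ω_r=0, ω_s=1
Stage 2: 17(1−ω_c) = −63(0−ω_c)  ⇒  80ω_c = 17  ⇒  ω_c = 17/80
  ⇒ ω_c²/ω_s² = 17/80
Coupling ω_s² = ω_r¹ ⇒ overall = 49/36 × 17/80 = 833/2880

833/2880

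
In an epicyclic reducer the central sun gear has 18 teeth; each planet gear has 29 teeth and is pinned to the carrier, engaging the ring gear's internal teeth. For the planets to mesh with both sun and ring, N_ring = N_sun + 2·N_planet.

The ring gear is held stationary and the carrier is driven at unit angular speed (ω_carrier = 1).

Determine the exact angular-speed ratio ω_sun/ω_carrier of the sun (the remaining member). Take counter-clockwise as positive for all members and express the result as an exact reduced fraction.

N_ring = 18 + 2·29 = 76
18(ω_s−ω_c) = −76(ω_r−ω_c),  ω_r=0, ω_c=1
ω_s = 1 − (76/18)(0−1) = 47/9
ω_s/ω_c = 47/9

47/9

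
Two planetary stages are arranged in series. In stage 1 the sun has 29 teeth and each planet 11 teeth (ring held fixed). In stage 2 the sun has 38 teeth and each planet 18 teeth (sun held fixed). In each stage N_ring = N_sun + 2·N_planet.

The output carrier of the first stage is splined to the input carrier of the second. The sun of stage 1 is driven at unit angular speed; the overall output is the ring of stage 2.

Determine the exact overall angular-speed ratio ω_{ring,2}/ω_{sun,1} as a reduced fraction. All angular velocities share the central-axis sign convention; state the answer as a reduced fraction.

203/370

Stage 1: N_ring = 29 + 2·11 = 51
Stage 1: 29(ω_s−ω_c) = −51(ω_r−ω_c),  ω_r=0, ω_s=1
Stage 1: 29(1−ω_c) = −51(0−ω_c)  ⇒  80ω_c = 29  ⇒  ω_c = 29/80
  ⇒ ω_c¹/ω_s¹ = 29/80
Stage 2: N_ring = 38 + 2·18 = 74
Stage 2: 38(ω_s−ω_c) = −74(ω_r−ω_c),  ω_s=0, ω_c=1
Stage 2: ω_r = 1 − (38/74)(0−1) = 56/37
  ⇒ ω_r²/ω_c² = 56/37
Coupling ω_c² = ω_c¹ ⇒ overall = 29/80 × 56/37 = 203/370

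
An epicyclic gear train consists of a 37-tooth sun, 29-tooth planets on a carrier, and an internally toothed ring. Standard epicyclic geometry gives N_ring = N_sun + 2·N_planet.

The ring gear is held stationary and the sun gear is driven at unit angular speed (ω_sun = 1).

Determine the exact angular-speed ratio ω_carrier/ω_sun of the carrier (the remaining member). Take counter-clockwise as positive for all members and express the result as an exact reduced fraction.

N_ring = 37 + 2·29 = 95
37(ω_s−ω_c) = −95(ω_r−ω_c),  ω_r=0, ω_s=1
37(1−ω_c) = −95(0−ω_c)  ⇒  132ω_c = 37  ⇒  ω_c = 37/132
ω_c/ω_s = 37/132

37/132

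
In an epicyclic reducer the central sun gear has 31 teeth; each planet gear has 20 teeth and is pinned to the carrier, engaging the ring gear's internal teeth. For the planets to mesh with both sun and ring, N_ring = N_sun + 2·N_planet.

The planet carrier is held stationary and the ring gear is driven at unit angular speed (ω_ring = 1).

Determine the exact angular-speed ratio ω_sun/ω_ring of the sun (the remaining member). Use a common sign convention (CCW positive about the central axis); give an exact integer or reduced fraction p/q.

N_ring = 31 + 2·20 = 71
31(ω_s−ω_c) = −71(ω_r−ω_c),  ω_c=0, ω_r=1
ω_s = 0 − (71/31)(1−0) = -71/31
ω_s/ω_r = -71/31

-71/31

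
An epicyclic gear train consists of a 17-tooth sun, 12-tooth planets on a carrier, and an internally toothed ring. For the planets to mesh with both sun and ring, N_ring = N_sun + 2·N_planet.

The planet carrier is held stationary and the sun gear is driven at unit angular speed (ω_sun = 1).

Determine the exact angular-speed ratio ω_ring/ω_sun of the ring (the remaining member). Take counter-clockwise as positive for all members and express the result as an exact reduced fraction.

-17/41

N_ring = 17 + 2·12 = 41
17(ω_s−ω_c) = −41(ω_r−ω_c),  ω_c=0, ω_s=1
ω_r = 0 − (17/41)(1−0) = -17/41
ω_r/ω_s = -17/41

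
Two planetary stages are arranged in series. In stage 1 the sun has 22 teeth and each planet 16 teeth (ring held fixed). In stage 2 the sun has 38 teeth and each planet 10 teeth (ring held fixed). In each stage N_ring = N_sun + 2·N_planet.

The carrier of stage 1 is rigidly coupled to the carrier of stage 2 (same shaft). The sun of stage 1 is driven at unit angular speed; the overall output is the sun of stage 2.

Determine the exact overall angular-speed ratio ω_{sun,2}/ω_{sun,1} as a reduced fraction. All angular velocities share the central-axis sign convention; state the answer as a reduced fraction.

264/361

Stage 1: N_ring = 22 + 2·16 = 54
Stage 1: 22(ω_s−ω_c) = −54(ω_r−ω_c),  ω_r=0, ω_s=1
Stage 1: 22(1−ω_c) = −54(0−ω_c)  ⇒  76ω_c = 22  ⇒  ω_c = 11/38
  ⇒ ω_c¹/ω_s¹ = 11/38
Stage 2: N_ring = 38 + 2·10 = 58
Stage 2: 38(ω_s−ω_c) = −58(ω_r−ω_c),  ω_r=0, ω_c=1
Stage 2: ω_s = 1 − (58/38)(0−1) = 48/19
  ⇒ ω_s²/ω_c² = 48/19
Coupling ω_c² = ω_c¹ ⇒ overall = 11/38 × 48/19 = 264/361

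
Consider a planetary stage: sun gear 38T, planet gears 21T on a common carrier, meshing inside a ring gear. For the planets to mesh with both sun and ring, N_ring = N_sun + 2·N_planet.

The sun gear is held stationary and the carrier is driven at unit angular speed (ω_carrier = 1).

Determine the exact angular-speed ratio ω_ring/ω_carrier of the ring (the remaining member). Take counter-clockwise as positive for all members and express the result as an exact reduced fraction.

N_ring = 38 + 2·21 = 80
38(ω_s−ω_c) = −80(ω_r−ω_c),  ω_s=0, ω_c=1
ω_r = 1 − (38/80)(0−1) = 59/40
ω_r/ω_c = 59/40

59/40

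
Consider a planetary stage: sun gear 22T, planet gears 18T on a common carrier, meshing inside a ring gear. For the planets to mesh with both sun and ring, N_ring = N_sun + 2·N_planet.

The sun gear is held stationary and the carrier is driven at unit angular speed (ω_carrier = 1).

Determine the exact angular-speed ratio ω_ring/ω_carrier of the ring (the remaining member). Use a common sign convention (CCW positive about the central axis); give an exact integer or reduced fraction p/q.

N_ring = 22 + 2·18 = 58
22(ω_s−ω_c) = −58(ω_r−ω_c),  ω_s=0, ω_c=1
ω_r = 1 − (22/58)(0−1) = 40/29
ω_r/ω_c = 40/29

40/29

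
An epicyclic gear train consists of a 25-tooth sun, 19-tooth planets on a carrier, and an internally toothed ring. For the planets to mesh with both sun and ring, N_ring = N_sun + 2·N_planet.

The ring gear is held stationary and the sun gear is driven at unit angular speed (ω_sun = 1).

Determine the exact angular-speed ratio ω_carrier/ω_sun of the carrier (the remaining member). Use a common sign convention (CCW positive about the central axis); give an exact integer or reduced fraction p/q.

N_ring = 25 + 2·19 = 63
25(ω_s−ω_c) = −63(ω_r−ω_c),  ω_r=0, ω_s=1
25(1−ω_c) = −63(0−ω_c)  ⇒  88ω_c = 25  ⇒  ω_c = 25/88
ω_c/ω_s = 25/88

25/88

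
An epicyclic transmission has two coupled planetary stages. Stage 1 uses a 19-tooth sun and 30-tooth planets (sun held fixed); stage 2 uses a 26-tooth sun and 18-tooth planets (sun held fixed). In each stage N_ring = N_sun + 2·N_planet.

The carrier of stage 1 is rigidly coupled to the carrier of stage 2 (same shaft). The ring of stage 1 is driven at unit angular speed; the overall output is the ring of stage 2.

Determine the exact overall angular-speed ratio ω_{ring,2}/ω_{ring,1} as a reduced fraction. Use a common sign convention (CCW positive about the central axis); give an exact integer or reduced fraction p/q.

Stage 1: N_ring = 19 + 2·30 = 79
Stage 1: 19(ω_s−ω_c) = −79(ω_r−ω_c),  ω_s=0, ω_r=1
Stage 1: 19(0−ω_c) = −79(1−ω_c)  ⇒  98ω_c = 79  ⇒  ω_c = 79/98
  ⇒ ω_c¹/ω_r¹ = 79/98
Stage 2: N_ring = 26 + 2·18 = 62
Stage 2: 26(ω_s−ω_c) = −62(ω_r−ω_c),  ω_s=0, ω_c=1
Stage 2: ω_r = 1 − (26/62)(0−1) = 44/31
  ⇒ ω_r²/ω_c² = 44/31
Coupling ω_c² = ω_c¹ ⇒ overall = 79/98 × 44/31 = 1738/1519

1738/1519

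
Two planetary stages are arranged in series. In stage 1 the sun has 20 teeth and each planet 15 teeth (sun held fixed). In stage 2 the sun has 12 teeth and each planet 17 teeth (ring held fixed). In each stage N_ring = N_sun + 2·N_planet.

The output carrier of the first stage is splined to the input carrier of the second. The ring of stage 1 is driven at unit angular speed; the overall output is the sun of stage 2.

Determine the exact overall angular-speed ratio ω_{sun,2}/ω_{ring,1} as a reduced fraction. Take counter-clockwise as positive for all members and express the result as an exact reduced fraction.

Stage 1: N_ring = 20 + 2·15 = 50
Stage 1: 20(ω_s−ω_c) = −50(ω_r−ω_c),  ω_s=0, ω_r=1
Stage 1: 20(0−ω_c) = −50(1−ω_c)  ⇒  70ω_c = 50  ⇒  ω_c = 5/7
  ⇒ ω_c¹/ω_r¹ = 5/7
Stage 2: N_ring = 12 + 2·17 = 46
Stage 2: 12(ω_s−ω_c) = −46(ω_r−ω_c),  ω_r=0, ω_c=1
Stage 2: ω_s = 1 − (46/12)(0−1) = 29/6
  ⇒ ω_s²/ω_c² = 29/6
Coupling ω_c² = ω_c¹ ⇒ overall = 5/7 × 29/6 = 145/42

145/42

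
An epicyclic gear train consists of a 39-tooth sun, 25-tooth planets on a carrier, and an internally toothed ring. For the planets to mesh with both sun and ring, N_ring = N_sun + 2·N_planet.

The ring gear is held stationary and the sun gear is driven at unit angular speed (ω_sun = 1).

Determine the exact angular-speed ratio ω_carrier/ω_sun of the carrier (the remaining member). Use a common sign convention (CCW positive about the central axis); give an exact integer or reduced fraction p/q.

N_ring = 39 + 2·25 = 89
39(ω_s−ω_c) = −89(ω_r−ω_c),  ω_r=0, ω_s=1
39(1−ω_c) = −89(0−ω_c)  ⇒  128ω_c = 39  ⇒  ω_c = 39/128
ω_c/ω_s = 39/128

39/128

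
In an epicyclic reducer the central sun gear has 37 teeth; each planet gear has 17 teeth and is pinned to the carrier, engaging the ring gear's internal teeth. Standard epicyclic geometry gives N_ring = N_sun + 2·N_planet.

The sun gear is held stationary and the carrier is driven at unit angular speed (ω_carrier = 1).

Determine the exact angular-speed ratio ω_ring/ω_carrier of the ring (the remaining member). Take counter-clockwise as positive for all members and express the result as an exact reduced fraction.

N_ring = 37 + 2·17 = 71
37(ω_s−ω_c) = −71(ω_r−ω_c),  ω_s=0, ω_c=1
ω_r = 1 − (37/71)(0−1) = 108/71
ω_r/ω_c = 108/71

108/71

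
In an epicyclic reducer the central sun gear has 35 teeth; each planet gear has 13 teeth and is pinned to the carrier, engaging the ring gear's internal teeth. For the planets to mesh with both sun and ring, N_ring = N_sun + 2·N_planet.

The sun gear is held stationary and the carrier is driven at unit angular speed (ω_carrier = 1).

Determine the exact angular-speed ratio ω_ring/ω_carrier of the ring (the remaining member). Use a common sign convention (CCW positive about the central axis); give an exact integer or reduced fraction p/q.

96/61

N_ring = 35 + 2·13 = 61
35(ω_s−ω_c) = −61(ω_r−ω_c),  ω_s=0, ω_c=1
ω_r = 1 − (35/61)(0−1) = 96/61
ω_r/ω_c = 96/61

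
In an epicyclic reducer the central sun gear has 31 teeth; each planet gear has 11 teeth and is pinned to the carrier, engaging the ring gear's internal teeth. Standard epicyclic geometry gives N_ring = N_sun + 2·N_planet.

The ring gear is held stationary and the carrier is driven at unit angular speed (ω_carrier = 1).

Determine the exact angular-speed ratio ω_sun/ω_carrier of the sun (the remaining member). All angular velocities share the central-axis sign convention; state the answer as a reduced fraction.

84/31

N_ring = 31 + 2·11 = 53
31(ω_s−ω_c) = −53(ω_r−ω_c),  ω_r=0, ω_c=1
ω_s = 1 − (53/31)(0−1) = 84/31
ω_s/ω_c = 84/31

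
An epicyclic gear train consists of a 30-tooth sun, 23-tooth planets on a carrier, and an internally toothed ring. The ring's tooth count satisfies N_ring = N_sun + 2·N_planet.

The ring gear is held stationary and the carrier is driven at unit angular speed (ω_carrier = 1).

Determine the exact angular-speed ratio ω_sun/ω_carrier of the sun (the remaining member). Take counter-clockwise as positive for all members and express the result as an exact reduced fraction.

N_ring = 30 + 2·23 = 76
30(ω_s−ω_c) = −76(ω_r−ω_c),  ω_r=0, ω_c=1
ω_s = 1 − (76/30)(0−1) = 53/15
ω_s/ω_c = 53/15

53/15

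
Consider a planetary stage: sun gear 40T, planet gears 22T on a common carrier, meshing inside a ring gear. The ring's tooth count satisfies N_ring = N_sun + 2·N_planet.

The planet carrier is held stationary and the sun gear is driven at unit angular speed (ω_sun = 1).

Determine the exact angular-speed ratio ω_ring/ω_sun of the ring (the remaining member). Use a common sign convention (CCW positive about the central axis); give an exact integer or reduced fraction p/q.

N_ring = 40 + 2·22 = 84
40(ω_s−ω_c) = −84(ω_r−ω_c),  ω_c=0, ω_s=1
ω_r = 0 − (40/84)(1−0) = -10/21
ω_r/ω_s = -10/21

-10/21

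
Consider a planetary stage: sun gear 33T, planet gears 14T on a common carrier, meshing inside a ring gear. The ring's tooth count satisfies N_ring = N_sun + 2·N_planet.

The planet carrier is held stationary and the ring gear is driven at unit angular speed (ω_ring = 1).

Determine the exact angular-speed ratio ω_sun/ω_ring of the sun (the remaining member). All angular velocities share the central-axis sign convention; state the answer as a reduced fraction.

N_ring = 33 + 2·14 = 61
33(ω_s−ω_c) = −61(ω_r−ω_c),  ω_c=0, ω_r=1
ω_s = 0 − (61/33)(1−0) = -61/33
ω_s/ω_r = -61/33

-61/33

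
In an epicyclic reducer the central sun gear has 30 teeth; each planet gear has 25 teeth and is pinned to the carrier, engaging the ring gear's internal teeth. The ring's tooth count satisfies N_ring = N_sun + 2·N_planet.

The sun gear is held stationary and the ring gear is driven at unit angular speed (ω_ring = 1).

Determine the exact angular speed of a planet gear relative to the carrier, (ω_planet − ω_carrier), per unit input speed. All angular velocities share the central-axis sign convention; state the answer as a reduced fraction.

48/55

N_ring = 30 + 2·25 = 80
30(ω_s−ω_c) = −80(ω_r−ω_c),  ω_s=0, ω_r=1
30(0−ω_c) = −80(1−ω_c)  ⇒  110ω_c = 80  ⇒  ω_c = 8/11
sun–planet: 30·(0−8/11) = −25·(ω_p−ω_c)  ⇒  ω_p−ω_c = −(30/25)·(-8/11) = 48/55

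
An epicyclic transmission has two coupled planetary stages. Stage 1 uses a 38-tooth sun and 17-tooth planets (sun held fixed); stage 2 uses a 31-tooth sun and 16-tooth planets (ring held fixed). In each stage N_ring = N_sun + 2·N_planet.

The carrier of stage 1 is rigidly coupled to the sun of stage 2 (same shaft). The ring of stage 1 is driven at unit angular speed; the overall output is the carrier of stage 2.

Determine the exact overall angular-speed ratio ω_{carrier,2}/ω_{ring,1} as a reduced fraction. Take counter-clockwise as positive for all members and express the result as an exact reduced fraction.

Stage 1: N_ring = 38 + 2·17 = 72
Stage 1: 38(ω_s−ω_c) = −72(ω_r−ω_c),  ω_s=0, ω_r=1
Stage 1: 38(0−ω_c) = −72(1−ω_c)  ⇒  110ω_c = 72  ⇒  ω_c = 36/55
  ⇒ ω_c¹/ω_r¹ = 36/55
Stage 2: N_ring = 31 + 2·16 = 63
Stage 2: 31(ω_s−ω_c) = −63(ω_r−ω_c),  ω_r=0, ω_s=1
Stage 2: 31(1−ω_c) = −63(0−ω_c)  ⇒  94ω_c = 31  ⇒  ω_c = 31/94
  ⇒ ω_c²/ω_s² = 31/94
Coupling ω_s² = ω_c¹ ⇒ overall = 36/55 × 31/94 = 558/2585

558/2585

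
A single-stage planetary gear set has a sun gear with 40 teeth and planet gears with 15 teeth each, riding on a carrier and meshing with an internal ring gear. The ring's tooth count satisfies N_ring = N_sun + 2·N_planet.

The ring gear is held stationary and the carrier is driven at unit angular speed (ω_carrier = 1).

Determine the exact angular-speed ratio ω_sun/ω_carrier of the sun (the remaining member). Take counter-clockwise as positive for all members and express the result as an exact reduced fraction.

11/4

N_ring = 40 + 2·15 = 70
40(ω_s−ω_c) = −70(ω_r−ω_c),  ω_r=0, ω_c=1
ω_s = 1 − (70/40)(0−1) = 11/4
ω_s/ω_c = 11/4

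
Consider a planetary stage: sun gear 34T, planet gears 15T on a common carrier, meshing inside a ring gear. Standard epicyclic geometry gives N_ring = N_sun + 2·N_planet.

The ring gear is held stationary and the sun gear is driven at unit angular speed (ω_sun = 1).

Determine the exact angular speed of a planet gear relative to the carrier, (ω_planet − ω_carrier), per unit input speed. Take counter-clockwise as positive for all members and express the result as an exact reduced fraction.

-1088/735

N_ring = 34 + 2·15 = 64
34(ω_s−ω_c) = −64(ω_r−ω_c),  ω_r=0, ω_s=1
34(1−ω_c) = −64(0−ω_c)  ⇒  98ω_c = 34  ⇒  ω_c = 17/49
sun–planet: 34·(1−17/49) = −15·(ω_p−ω_c)  ⇒  ω_p−ω_c = −(34/15)·(32/49) = -1088/735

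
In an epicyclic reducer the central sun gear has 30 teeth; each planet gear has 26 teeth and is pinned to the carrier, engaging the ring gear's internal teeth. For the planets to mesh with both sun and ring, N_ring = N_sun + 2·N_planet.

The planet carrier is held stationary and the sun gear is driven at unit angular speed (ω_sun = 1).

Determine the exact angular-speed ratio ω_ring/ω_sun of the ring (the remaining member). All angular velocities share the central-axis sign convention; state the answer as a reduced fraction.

N_ring = 30 + 2·26 = 82
30(ω_s−ω_c) = −82(ω_r−ω_c),  ω_c=0, ω_s=1
ω_r = 0 − (30/82)(1−0) = -15/41
ω_r/ω_s = -15/41

-15/41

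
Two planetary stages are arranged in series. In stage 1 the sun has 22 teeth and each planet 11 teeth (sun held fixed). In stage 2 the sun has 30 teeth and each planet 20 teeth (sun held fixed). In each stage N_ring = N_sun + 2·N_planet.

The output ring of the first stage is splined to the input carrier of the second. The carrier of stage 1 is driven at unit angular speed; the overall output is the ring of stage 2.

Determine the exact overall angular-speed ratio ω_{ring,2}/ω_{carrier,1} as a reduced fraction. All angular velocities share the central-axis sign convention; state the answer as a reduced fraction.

Stage 1: N_ring = 22 + 2·11 = 44
Stage 1: 22(ω_s−ω_c) = −44(ω_r−ω_c),  ω_s=0, ω_c=1
Stage 1: ω_r = 1 − (22/44)(0−1) = 3/2
  ⇒ ω_r¹/ω_c¹ = 3/2
Stage 2: N_ring = 30 + 2·20 = 70
Stage 2: 30(ω_s−ω_c) = −70(ω_r−ω_c),  ω_s=0, ω_c=1
Stage 2: ω_r = 1 − (30/70)(0−1) = 10/7
  ⇒ ω_r²/ω_c² = 10/7
Coupling ω_c² = ω_r¹ ⇒ overall = 3/2 × 10/7 = 15/7

15/7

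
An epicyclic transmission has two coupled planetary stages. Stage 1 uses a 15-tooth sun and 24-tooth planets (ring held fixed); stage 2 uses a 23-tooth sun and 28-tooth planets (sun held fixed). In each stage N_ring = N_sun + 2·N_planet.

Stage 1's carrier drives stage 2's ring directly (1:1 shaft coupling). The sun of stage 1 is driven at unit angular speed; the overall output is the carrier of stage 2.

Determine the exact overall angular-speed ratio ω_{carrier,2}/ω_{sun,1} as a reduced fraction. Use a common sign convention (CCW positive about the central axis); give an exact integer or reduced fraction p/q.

395/2652

Stage 1: N_ring = 15 + 2·24 = 63
Stage 1: 15(ω_s−ω_c) = −63(ω_r−ω_c),  ω_r=0, ω_s=1
Stage 1: 15(1−ω_c) = −63(0−ω_c)  ⇒  78ω_c = 15  ⇒  ω_c = 5/26
  ⇒ ω_c¹/ω_s¹ = 5/26
Stage 2: N_ring = 23 + 2·28 = 79
Stage 2: 23(ω_s−ω_c) = −79(ω_r−ω_c),  ω_s=0, ω_r=1
Stage 2: 23(0−ω_c) = −79(1−ω_c)  ⇒  102ω_c = 79  ⇒  ω_c = 79/102
  ⇒ ω_c²/ω_r² = 79/102
Coupling ω_r² = ω_c¹ ⇒ overall = 5/26 × 79/102 = 395/2652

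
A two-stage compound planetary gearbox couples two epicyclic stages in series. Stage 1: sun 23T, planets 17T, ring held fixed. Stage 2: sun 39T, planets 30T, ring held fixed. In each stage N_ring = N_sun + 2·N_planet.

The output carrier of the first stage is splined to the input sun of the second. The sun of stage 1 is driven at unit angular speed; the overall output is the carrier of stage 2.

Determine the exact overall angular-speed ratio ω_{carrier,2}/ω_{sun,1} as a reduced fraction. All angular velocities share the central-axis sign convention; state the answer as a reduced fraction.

Stage 1: N_ring = 23 + 2·17 = 57
Stage 1: 23(ω_s−ω_c) = −57(ω_r−ω_c),  ω_r=0, ω_s=1
Stage 1: 23(1−ω_c) = −57(0−ω_c)  ⇒  80ω_c = 23  ⇒  ω_c = 23/80
  ⇒ ω_c¹/ω_s¹ = 23/80
Stage 2: N_ring = 39 + 2·30 = 99
Stage 2: 39(ω_s−ω_c) = −99(ω_r−ω_c),  ω_r=0, ω_s=1
Stage 2: 39(1−ω_c) = −99(0−ω_c)  ⇒  138ω_c = 39  ⇒  ω_c = 13/46
  ⇒ ω_c²/ω_s² = 13/46
Coupling ω_s² = ω_c¹ ⇒ overall = 23/80 × 13/46 = 13/160

13/160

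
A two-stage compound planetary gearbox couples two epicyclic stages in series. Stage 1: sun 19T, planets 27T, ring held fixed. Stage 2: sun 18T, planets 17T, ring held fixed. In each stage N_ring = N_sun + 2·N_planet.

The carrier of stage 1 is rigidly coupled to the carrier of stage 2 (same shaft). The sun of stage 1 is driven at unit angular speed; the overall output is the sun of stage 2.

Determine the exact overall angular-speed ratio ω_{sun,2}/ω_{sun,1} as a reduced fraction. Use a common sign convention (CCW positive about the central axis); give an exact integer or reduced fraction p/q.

665/828

Stage 1: N_ring = 19 + 2·27 = 73
Stage 1: 19(ω_s−ω_c) = −73(ω_r−ω_c),  ω_r=0, ω_s=1
Stage 1: 19(1−ω_c) = −73(0−ω_c)  ⇒  92ω_c = 19  ⇒  ω_c = 19/92
  ⇒ ω_c¹/ω_s¹ = 19/92
Stage 2: N_ring = 18 + 2·17 = 52
Stage 2: 18(ω_s−ω_c) = −52(ω_r−ω_c),  ω_r=0, ω_c=1
Stage 2: ω_s = 1 − (52/18)(0−1) = 35/9
  ⇒ ω_s²/ω_c² = 35/9
Coupling ω_c² = ω_c¹ ⇒ overall = 19/92 × 35/9 = 665/828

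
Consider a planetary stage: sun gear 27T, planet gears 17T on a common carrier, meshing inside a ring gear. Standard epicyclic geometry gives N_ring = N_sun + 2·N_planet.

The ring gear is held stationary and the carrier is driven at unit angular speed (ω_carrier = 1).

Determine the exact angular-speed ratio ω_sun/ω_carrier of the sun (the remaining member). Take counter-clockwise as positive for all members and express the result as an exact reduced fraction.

88/27

N_ring = 27 + 2·17 = 61
27(ω_s−ω_c) = −61(ω_r−ω_c),  ω_r=0, ω_c=1
ω_s = 1 − (61/27)(0−1) = 88/27
ω_s/ω_c = 88/27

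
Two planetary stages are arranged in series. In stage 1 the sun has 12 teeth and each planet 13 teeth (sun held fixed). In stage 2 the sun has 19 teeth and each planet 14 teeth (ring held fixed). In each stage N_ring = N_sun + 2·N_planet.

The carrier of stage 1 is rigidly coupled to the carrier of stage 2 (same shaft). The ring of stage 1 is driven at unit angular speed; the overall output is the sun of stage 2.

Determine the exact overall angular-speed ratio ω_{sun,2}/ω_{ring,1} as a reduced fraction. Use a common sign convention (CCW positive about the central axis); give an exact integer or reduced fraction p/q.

66/25

Stage 1: N_ring = 12 + 2·13 = 38
Stage 1: 12(ω_s−ω_c) = −38(ω_r−ω_c),  ω_s=0, ω_r=1
Stage 1: 12(0−ω_c) = −38(1−ω_c)  ⇒  50ω_c = 38  ⇒  ω_c = 19/25
  ⇒ ω_c¹/ω_r¹ = 19/25
Stage 2: N_ring = 19 + 2·14 = 47
Stage 2: 19(ω_s−ω_c) = −47(ω_r−ω_c),  ω_r=0, ω_c=1
Stage 2: ω_s = 1 − (47/19)(0−1) = 66/19
  ⇒ ω_s²/ω_c² = 66/19
Coupling ω_c² = ω_c¹ ⇒ overall = 19/25 × 66/19 = 66/25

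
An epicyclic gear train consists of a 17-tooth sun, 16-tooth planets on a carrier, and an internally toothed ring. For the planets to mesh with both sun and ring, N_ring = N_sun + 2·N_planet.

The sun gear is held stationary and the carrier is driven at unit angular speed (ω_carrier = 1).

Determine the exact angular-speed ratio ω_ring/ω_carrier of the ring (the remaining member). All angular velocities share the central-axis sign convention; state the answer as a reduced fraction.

N_ring = 17 + 2·16 = 49
17(ω_s−ω_c) = −49(ω_r−ω_c),  ω_s=0, ω_c=1
ω_r = 1 − (17/49)(0−1) = 66/49
ω_r/ω_c = 66/49

66/49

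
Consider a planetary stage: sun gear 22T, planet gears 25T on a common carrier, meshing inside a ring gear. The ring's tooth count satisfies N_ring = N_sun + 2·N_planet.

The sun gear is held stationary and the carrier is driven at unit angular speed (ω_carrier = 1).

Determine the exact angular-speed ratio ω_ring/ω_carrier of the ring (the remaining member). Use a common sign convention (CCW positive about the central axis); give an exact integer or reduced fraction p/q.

N_ring = 22 + 2·25 = 72
22(ω_s−ω_c) = −72(ω_r−ω_c),  ω_s=0, ω_c=1
ω_r = 1 − (22/72)(0−1) = 47/36
ω_r/ω_c = 47/36

47/36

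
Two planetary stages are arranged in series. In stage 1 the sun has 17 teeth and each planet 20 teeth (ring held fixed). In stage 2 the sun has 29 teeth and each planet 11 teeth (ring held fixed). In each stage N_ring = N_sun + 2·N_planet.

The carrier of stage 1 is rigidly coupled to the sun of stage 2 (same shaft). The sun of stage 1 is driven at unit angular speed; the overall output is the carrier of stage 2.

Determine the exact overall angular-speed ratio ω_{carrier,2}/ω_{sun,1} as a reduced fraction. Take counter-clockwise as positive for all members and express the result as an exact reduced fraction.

493/5920

Stage 1: N_ring = 17 + 2·20 = 57
Stage 1: 17(ω_s−ω_c) = −57(ω_r−ω_c),  ω_r=0, ω_s=1
Stage 1: 17(1−ω_c) = −57(0−ω_c)  ⇒  74ω_c = 17  ⇒  ω_c = 17/74
  ⇒ ω_c¹/ω_s¹ = 17/74
Stage 2: N_ring = 29 + 2·11 = 51
Stage 2: 29(ω_s−ω_c) = −51(ω_r−ω_c),  ω_r=0, ω_s=1
Stage 2: 29(1−ω_c) = −51(0−ω_c)  ⇒  80ω_c = 29  ⇒  ω_c = 29/80
  ⇒ ω_c²/ω_s² = 29/80
Coupling ω_s² = ω_c¹ ⇒ overall = 17/74 × 29/80 = 493/5920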